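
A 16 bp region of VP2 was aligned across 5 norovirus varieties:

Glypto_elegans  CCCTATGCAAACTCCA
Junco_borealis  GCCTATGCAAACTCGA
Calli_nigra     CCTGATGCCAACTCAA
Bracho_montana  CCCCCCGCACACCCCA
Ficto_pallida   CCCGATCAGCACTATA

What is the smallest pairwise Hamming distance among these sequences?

Pairwise Hamming distances:
  Glypto_elegans vs Junco_borealis: 2
  Glypto_elegans vs Calli_nigra: 4
  Glypto_elegans vs Bracho_montana: 5
  Glypto_elegans vs Ficto_pallida: 7
  Junco_borealis vs Calli_nigra: 5
  Junco_borealis vs Bracho_montana: 7
  Junco_borealis vs Ficto_pallida: 8
  Calli_nigra vs Bracho_montana: 8
  Calli_nigra vs Ficto_pallida: 7
  Bracho_montana vs Ficto_pallida: 9
The smallest is 2, between Glypto_elegans and Junco_borealis.

2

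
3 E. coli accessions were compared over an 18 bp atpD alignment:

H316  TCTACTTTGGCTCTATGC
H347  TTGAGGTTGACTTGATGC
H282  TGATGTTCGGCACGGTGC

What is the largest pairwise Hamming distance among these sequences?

9

Pairwise Hamming distances:
  H316 vs H347: 7
  H316 vs H282: 8
  H347 vs H282: 9
The largest is 9, between H347 and H282.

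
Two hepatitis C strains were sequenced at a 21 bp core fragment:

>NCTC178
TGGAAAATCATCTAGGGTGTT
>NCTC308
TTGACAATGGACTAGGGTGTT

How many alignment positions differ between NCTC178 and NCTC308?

The sequences differ at positions 2 (G/T), 5 (A/C), 9 (C/G), 10 (A/G), 11 (T/A).
That gives 5 mismatches out of 21 aligned sites, so the Hamming distance is 5.

5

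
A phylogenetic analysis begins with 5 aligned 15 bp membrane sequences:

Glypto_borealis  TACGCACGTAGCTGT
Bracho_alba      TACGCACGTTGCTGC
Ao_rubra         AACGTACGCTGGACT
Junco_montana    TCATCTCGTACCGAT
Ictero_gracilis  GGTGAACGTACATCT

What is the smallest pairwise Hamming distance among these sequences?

Pairwise Hamming distances:
  Glypto_borealis vs Bracho_alba: 2
  Glypto_borealis vs Ao_rubra: 7
  Glypto_borealis vs Junco_montana: 7
  Glypto_borealis vs Ictero_gracilis: 7
  Bracho_alba vs Ao_rubra: 7
  Bracho_alba vs Junco_montana: 9
  Bracho_alba vs Ictero_gracilis: 9
  Ao_rubra vs Junco_montana: 12
  Ao_rubra vs Ictero_gracilis: 9
  Junco_montana vs Ictero_gracilis: 9
The smallest is 2, between Glypto_borealis and Bracho_alba.

2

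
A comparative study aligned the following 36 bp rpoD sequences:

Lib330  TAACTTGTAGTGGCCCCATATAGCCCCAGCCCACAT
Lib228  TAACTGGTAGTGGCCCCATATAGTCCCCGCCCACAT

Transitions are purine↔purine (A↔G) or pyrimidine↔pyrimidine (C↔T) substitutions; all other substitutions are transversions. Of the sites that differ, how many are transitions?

1

The sequences differ at positions 6 (T/G, transversion), 24 (C/T, transition), 28 (A/C, transversion).
Of the 3 differences, 1 transition and 2 transversions, so the answer is 1.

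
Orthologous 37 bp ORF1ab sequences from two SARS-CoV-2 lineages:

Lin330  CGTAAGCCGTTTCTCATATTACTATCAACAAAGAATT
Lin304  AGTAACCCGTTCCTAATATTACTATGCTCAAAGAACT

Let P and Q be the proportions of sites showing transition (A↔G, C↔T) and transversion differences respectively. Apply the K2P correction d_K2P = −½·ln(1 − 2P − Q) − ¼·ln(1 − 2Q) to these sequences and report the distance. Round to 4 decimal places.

Mismatches occur at site 1 (C→A, transversion), site 6 (G→C, transversion), site 12 (T→C, transition), site 15 (C→A, transversion), site 26 (C→G, transversion), site 27 (A→C, transversion), site 28 (A→T, transversion), site 36 (T→C, transition).
Of the 8 differences, 2 transitions and 6 transversions over 37 sites: P = 2/37 = 0.054054, Q = 6/37 = 0.162162.
d = −0.5·ln(0.729730) − 0.25·ln(0.675676) = −0.5·(-0.315081) − 0.25·(-0.392042) = 0.2556.

0.2556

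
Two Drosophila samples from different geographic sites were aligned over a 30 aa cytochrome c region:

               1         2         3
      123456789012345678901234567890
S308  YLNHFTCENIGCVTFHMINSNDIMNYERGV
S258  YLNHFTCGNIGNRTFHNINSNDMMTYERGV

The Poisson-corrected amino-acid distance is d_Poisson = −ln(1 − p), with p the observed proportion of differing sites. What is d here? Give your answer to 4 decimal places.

0.2231

Mismatches occur at site 8 (E/G), site 12 (C/N), site 13 (V/R), site 17 (M/N), site 23 (I/M), site 25 (N/T).
p = 6/30 = 0.200000.
d = −ln(1 − 0.200000) = −ln(0.800000) = 0.2231.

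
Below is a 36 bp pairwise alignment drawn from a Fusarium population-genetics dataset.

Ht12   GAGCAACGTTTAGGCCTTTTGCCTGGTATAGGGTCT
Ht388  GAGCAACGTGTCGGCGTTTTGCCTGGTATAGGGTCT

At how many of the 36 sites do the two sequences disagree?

Mismatches occur at site 10 (T↔G), site 12 (A↔C), site 16 (C↔G).
That gives 3 mismatches out of 36 aligned sites, so the Hamming distance is 3.

3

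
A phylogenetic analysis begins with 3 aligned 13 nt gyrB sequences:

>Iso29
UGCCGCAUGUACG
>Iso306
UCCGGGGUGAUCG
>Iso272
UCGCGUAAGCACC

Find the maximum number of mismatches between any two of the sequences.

Pairwise Hamming distances:
  Iso29 vs Iso306: 6
  Iso29 vs Iso272: 6
  Iso306 vs Iso272: 8
The largest is 8, between Iso306 and Iso272.

8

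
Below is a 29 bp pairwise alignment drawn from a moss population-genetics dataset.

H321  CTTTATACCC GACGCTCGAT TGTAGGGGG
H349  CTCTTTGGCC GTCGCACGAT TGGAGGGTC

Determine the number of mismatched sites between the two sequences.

Differing sites — 3:T/C; 5:A/T; 7:A/G; 8:C/G; 12:A/T; 16:T/A; 23:T/G; 28:G/T; 29:G/C.
That gives 9 mismatches out of 29 aligned sites, so the Hamming distance is 9.

9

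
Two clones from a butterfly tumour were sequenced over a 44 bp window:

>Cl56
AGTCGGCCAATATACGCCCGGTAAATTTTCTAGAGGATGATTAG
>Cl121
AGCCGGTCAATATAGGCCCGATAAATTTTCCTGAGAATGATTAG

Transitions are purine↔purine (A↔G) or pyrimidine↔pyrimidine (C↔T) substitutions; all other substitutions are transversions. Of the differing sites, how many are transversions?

Mismatches occur at site 3 (T/C, transition), site 7 (C/T, transition), site 15 (C/G, transversion), site 21 (G/A, transition), site 31 (T/C, transition), site 32 (A/T, transversion), site 36 (G/A, transition).
Of the 7 differences, 5 transitions and 2 transversions, so the answer is 2.

2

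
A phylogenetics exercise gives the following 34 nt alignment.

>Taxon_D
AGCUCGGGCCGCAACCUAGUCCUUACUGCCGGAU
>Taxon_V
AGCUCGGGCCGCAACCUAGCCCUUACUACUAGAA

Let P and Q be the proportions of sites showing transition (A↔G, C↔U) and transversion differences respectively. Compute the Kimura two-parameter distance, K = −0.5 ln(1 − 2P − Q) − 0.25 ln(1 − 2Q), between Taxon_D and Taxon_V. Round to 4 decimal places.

0.1689

Mismatches occur at site 20 (U→C, transition), site 28 (G→A, transition), site 30 (C→U, transition), site 31 (G→A, transition), site 34 (U→A, transversion).
Of the 5 differences, 4 transitions and 1 transversion over 34 sites: P = 4/34 = 0.117647, Q = 1/34 = 0.029412.
d = −0.5·ln(0.735294) − 0.25·ln(0.941176) = −0.5·(-0.307485) − 0.25·(-0.060625) = 0.1689.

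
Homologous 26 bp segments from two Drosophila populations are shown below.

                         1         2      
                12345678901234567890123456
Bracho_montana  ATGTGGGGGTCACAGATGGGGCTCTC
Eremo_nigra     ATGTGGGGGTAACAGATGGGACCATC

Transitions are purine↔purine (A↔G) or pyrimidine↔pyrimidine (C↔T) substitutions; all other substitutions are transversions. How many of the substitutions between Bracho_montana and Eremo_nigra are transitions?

2

The sequences differ at positions 11 (C/A, transversion), 21 (G/A, transition), 23 (T/C, transition), 24 (C/A, transversion).
Of the 4 differences, 2 transitions and 2 transversions, so the answer is 2.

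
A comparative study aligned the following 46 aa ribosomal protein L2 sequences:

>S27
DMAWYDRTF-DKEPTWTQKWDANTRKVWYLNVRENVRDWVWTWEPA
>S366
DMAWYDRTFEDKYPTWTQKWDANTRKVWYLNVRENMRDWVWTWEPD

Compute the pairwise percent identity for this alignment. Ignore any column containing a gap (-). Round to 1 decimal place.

93.3%

Excluding the 1 gap column leaves 45 comparable sites.
Mismatches occur at site 13 (E↔Y), site 36 (V↔M), site 46 (A↔D).
42 of the 45 comparable sites match, so the percent identity is 42/45 × 100 = 93.3%.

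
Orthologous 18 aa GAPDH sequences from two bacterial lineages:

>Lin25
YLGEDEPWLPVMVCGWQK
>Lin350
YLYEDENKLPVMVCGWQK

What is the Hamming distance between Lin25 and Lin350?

3

Mismatches occur at site 3 (G/Y), site 7 (P/N), site 8 (W/K).
That gives 3 mismatches out of 18 aligned sites, so the Hamming distance is 3.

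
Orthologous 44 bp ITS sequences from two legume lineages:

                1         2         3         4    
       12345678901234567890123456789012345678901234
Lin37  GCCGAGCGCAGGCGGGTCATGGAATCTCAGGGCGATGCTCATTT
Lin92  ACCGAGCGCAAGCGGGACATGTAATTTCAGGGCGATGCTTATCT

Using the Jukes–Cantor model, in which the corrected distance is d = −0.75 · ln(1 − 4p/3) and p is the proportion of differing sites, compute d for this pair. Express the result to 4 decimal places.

The sequences differ at positions 1 (G/A), 11 (G/A), 17 (T/A), 22 (G/T), 26 (C/T), 40 (C/T), 43 (T/C).
p = 7/44 = 0.159091.
d = −0.75 · ln(1 − (4/3)·0.159091) = −0.75 · ln(0.787879) = −0.75 · (-0.238411) = 0.1788.

0.1788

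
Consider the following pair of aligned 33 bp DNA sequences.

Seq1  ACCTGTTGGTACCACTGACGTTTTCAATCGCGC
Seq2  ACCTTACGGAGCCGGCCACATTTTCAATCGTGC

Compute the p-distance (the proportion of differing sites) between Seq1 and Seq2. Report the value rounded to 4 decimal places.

Differing sites — 5:G/T; 6:T/A; 7:T/C; 10:T/A; 11:A/G; 14:A/G; 15:C/G; 16:T/C; 17:G/C; 20:G/A; 31:C/T.
There are 11 differences over 33 sites, so p = 11/33 = 0.3333.

0.3333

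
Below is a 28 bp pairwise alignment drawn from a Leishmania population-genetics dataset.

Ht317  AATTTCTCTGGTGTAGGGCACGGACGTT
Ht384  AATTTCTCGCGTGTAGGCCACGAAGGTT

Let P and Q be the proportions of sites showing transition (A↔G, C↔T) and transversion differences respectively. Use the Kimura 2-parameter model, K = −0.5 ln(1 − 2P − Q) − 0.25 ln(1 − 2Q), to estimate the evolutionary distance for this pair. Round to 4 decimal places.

0.2047

Mismatches occur at site 9 (T→G, transversion), site 10 (G→C, transversion), site 18 (G→C, transversion), site 23 (G→A, transition), site 25 (C→G, transversion).
Of the 5 differences, 1 transition and 4 transversions over 28 sites: P = 1/28 = 0.035714, Q = 4/28 = 0.142857.
d = −0.5·ln(0.785715) − 0.25·ln(0.714286) = −0.5·(-0.241161) − 0.25·(-0.336472) = 0.2047.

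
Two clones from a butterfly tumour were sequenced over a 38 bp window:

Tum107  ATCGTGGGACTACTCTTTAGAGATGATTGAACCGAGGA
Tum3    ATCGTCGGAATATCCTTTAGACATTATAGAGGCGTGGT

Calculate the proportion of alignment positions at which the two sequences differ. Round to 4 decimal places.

Mismatches occur at site 6 (G/C), site 10 (C/A), site 13 (C/T), site 14 (T/C), site 22 (G/C), site 25 (G/T), site 28 (T/A), site 31 (A/G), site 32 (C/G), site 35 (A/T), site 38 (A/T).
There are 11 differences over 38 sites, so p = 11/38 = 0.2895.

0.2895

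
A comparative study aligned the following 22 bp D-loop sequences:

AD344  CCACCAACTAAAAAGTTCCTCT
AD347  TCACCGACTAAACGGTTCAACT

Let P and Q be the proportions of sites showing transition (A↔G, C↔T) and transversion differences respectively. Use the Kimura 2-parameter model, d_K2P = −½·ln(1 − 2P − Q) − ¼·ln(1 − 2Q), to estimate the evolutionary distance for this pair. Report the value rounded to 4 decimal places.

Differing sites — 1:C/T (Ti); 6:A/G (Ti); 13:A/C (Tv); 14:A/G (Ti); 19:C/A (Tv); 20:T/A (Tv).
Of the 6 differences, 3 transitions and 3 transversions over 22 sites: P = 3/22 = 0.136364, Q = 3/22 = 0.136364.
d = −0.5·ln(0.590908) − 0.25·ln(0.727272) = −0.5·(-0.526095) − 0.25·(-0.318455) = 0.3427.

0.3427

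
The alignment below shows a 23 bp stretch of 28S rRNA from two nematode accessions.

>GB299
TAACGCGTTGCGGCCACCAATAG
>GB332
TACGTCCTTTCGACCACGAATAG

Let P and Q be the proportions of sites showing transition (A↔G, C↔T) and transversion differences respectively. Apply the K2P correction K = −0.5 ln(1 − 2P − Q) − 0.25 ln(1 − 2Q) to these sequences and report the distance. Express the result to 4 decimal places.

0.3981

The sequences differ at positions 3 (A/C, transversion), 4 (C/G, transversion), 5 (G/T, transversion), 7 (G/C, transversion), 10 (G/T, transversion), 13 (G/A, transition), 18 (C/G, transversion).
Of the 7 differences, 1 transition and 6 transversions over 23 sites: P = 1/23 = 0.043478, Q = 6/23 = 0.260870.
d = −0.5·ln(0.652174) − 0.25·ln(0.478260) = −0.5·(-0.427444) − 0.25·(-0.737601) = 0.3981.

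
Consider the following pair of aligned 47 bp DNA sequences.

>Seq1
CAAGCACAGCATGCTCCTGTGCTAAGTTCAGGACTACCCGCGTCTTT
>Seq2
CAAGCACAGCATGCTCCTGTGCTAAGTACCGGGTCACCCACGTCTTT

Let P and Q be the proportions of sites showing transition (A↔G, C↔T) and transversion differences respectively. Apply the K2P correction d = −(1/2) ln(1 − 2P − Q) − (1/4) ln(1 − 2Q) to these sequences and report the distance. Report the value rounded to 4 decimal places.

0.1419

Differing sites — 28:T/A (Tv); 30:A/C (Tv); 33:A/G (Ti); 34:C/T (Ti); 35:T/C (Ti); 40:G/A (Ti).
Of the 6 differences, 4 transitions and 2 transversions over 47 sites: P = 4/47 = 0.085106, Q = 2/47 = 0.042553.
d = −0.5·ln(0.787235) − 0.25·ln(0.914894) = −0.5·(-0.239228) − 0.25·(-0.088947) = 0.1419.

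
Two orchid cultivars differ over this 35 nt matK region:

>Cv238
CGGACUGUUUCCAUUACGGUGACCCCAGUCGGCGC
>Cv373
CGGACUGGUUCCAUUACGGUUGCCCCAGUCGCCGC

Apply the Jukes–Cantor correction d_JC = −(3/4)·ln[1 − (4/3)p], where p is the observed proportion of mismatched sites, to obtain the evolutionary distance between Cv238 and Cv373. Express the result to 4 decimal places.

The sequences differ at positions 8 (U/G), 21 (G/U), 22 (A/G), 32 (G/C).
p = 4/35 = 0.114286.
d = −0.75 · ln(1 − (4/3)·0.114286) = −0.75 · ln(0.847619) = −0.75 · (-0.165324) = 0.1240.

0.1240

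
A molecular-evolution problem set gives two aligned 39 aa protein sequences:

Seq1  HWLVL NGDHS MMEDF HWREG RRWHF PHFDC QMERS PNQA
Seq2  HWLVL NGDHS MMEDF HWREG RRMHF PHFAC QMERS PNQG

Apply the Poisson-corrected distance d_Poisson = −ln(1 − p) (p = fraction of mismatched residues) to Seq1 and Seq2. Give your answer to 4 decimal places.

The sequences differ at positions 23 (W/M), 29 (D/A), 39 (A/G).
p = 3/39 = 0.076923.
d = −ln(1 − 0.076923) = −ln(0.923077) = 0.0800.

0.0800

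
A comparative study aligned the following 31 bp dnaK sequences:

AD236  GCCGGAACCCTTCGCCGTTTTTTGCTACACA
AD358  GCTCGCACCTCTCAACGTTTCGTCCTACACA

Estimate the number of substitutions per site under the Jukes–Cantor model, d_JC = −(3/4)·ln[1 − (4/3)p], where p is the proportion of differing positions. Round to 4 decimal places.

The sequences differ at positions 3 (C/T), 4 (G/C), 6 (A/C), 10 (C/T), 11 (T/C), 14 (G/A), 15 (C/A), 21 (T/C), 22 (T/G), 24 (G/C).
p = 10/31 = 0.322581.
d = −0.75 · ln(1 − (4/3)·0.322581) = −0.75 · ln(0.569892) = −0.75 · (-0.562308) = 0.4217.

0.4217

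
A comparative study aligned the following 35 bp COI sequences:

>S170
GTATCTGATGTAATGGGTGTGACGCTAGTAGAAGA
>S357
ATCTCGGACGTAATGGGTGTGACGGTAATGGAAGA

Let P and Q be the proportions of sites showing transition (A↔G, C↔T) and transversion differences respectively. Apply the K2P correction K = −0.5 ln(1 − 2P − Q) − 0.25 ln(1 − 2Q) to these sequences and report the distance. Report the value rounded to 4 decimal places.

The sequences differ at positions 1 (G/A, transition), 3 (A/C, transversion), 6 (T/G, transversion), 9 (T/C, transition), 25 (C/G, transversion), 28 (G/A, transition), 30 (A/G, transition).
Of the 7 differences, 4 transitions and 3 transversions over 35 sites: P = 4/35 = 0.114286, Q = 3/35 = 0.085714.
d = −0.5·ln(0.685714) − 0.25·ln(0.828572) = −0.5·(-0.377295) − 0.25·(-0.188052) = 0.2357.

0.2357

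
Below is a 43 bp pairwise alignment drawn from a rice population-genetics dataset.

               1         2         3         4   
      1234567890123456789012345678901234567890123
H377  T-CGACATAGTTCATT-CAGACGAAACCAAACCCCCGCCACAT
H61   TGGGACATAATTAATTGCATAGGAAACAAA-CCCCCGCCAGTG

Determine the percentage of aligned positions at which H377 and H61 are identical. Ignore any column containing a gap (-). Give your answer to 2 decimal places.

Excluding the 3 gap columns leaves 40 comparable sites.
The sequences differ at positions 3 (C/G), 10 (G/A), 13 (C/A), 20 (G/T), 22 (C/G), 28 (C/A), 41 (C/G), 42 (A/T), 43 (T/G).
31 of the 40 comparable sites match, so the percent identity is 31/40 × 100 = 77.50%.

77.50%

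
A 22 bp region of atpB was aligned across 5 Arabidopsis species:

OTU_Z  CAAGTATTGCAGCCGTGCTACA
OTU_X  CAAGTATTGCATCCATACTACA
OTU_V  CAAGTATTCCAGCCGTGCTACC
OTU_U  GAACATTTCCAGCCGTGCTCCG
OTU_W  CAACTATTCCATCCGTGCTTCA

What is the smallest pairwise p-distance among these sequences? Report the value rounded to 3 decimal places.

Pairwise Hamming distances:
  OTU_Z vs OTU_X: 3
  OTU_Z vs OTU_V: 2
  OTU_Z vs OTU_U: 7
  OTU_Z vs OTU_W: 4
  OTU_X vs OTU_V: 5
  OTU_X vs OTU_U: 10
  OTU_X vs OTU_W: 5
  OTU_V vs OTU_U: 6
  OTU_V vs OTU_W: 4
  OTU_U vs OTU_W: 6
The smallest is 2 mismatches, between OTU_Z and OTU_V; p = 2/22 = 0.091.

0.091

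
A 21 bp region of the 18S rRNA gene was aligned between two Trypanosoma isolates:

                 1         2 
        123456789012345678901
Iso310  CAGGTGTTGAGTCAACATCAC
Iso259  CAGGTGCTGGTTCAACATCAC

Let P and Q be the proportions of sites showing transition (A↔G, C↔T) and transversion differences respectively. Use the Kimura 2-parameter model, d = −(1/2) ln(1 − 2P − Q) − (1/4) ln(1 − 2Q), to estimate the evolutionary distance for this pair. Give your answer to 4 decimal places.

Differing sites — 7:T/C (Ti); 10:A/G (Ti); 11:G/T (Tv).
Of the 3 differences, 2 transitions and 1 transversion over 21 sites: P = 2/21 = 0.095238, Q = 1/21 = 0.047619.
d = −0.5·ln(0.761905) − 0.25·ln(0.904762) = −0.5·(-0.271933) − 0.25·(-0.100083) = 0.1610.

0.1610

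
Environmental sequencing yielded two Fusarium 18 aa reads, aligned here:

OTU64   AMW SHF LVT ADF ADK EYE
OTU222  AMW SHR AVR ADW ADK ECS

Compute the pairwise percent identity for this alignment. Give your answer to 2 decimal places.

Mismatches occur at site 6 (F↔R), site 7 (L↔A), site 9 (T↔R), site 12 (F↔W), site 17 (Y↔C), site 18 (E↔S).
12 of the 18 sites match, so the percent identity is 12/18 × 100 = 66.67%.

66.67%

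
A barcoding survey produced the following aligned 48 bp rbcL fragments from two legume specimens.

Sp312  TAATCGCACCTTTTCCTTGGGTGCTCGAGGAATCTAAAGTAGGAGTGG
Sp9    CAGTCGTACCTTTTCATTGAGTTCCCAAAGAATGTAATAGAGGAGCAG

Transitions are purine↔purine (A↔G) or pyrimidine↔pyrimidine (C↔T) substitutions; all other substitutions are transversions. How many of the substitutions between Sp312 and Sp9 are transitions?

10

Differing sites — 1:T/C (Ti); 3:A/G (Ti); 7:C/T (Ti); 16:C/A (Tv); 20:G/A (Ti); 23:G/T (Tv); 25:T/C (Ti); 27:G/A (Ti); 29:G/A (Ti); 34:C/G (Tv); 38:A/T (Tv); 39:G/A (Ti); 40:T/G (Tv); 46:T/C (Ti); 47:G/A (Ti).
Of the 15 differences, 10 transitions and 5 transversions, so the answer is 10.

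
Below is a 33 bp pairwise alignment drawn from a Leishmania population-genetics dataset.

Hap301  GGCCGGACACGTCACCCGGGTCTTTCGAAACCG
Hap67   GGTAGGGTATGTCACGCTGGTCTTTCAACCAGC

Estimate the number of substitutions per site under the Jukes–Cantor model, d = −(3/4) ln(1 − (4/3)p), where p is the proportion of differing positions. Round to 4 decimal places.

0.5587

The sequences differ at positions 3 (C/T), 4 (C/A), 7 (A/G), 8 (C/T), 10 (C/T), 16 (C/G), 18 (G/T), 27 (G/A), 29 (A/C), 30 (A/C), 31 (C/A), 32 (C/G), 33 (G/C).
p = 13/33 = 0.393939.
d = −0.75 · ln(1 − (4/3)·0.393939) = −0.75 · ln(0.474748) = −0.75 · (-0.744971) = 0.5587.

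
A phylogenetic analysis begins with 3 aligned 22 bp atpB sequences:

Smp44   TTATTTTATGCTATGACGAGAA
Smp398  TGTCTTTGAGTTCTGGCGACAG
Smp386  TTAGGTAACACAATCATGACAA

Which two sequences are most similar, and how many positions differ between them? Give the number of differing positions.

Pairwise Hamming distances:
  Smp44 vs Smp398: 10
  Smp44 vs Smp386: 9
  Smp398 vs Smp386: 15
The smallest is 9, between Smp44 and Smp386.

9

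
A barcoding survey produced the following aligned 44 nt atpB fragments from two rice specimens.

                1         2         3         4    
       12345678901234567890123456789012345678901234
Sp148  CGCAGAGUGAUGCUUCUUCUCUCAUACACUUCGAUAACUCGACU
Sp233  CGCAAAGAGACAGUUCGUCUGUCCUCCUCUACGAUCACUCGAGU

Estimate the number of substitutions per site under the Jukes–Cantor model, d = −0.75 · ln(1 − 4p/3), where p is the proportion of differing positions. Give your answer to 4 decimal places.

The sequences differ at positions 5 (G/A), 8 (U/A), 11 (U/C), 12 (G/A), 13 (C/G), 17 (U/G), 21 (C/G), 24 (A/C), 26 (A/C), 28 (A/U), 31 (U/A), 36 (A/C), 43 (C/G).
p = 13/44 = 0.295455.
d = −0.75 · ln(1 − (4/3)·0.295455) = −0.75 · ln(0.606060) = −0.75 · (-0.500776) = 0.3756.

0.3756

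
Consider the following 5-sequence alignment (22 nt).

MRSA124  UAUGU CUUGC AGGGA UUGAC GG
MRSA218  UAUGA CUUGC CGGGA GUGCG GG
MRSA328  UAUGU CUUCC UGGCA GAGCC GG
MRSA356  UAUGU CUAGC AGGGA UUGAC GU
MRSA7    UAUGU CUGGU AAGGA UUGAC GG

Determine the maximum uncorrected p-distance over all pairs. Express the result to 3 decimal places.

0.409

Pairwise Hamming distances:
  MRSA124 vs MRSA218: 5
  MRSA124 vs MRSA328: 6
  MRSA124 vs MRSA356: 2
  MRSA124 vs MRSA7: 3
  MRSA218 vs MRSA328: 6
  MRSA218 vs MRSA356: 7
  MRSA218 vs MRSA7: 8
  MRSA328 vs MRSA356: 8
  MRSA328 vs MRSA7: 9
  MRSA356 vs MRSA7: 4
The largest is 9 mismatches, between MRSA328 and MRSA7; p = 9/22 = 0.409.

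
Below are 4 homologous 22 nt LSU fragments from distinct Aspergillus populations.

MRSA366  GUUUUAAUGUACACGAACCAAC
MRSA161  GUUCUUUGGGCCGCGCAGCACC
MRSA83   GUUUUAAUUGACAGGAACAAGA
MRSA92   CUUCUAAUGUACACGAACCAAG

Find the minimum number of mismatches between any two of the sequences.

Pairwise Hamming distances:
  MRSA366 vs MRSA161: 10
  MRSA366 vs MRSA83: 6
  MRSA366 vs MRSA92: 3
  MRSA161 vs MRSA83: 13
  MRSA161 vs MRSA92: 11
  MRSA83 vs MRSA92: 8
The smallest is 3, between MRSA366 and MRSA92.

3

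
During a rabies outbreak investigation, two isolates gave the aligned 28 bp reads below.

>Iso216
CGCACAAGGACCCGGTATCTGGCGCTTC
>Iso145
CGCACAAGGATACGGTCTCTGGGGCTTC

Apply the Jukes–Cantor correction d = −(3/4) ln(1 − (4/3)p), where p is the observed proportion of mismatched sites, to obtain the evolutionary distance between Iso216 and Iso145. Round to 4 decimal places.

Mismatches occur at site 11 (C↔T), site 12 (C↔A), site 17 (A↔C), site 23 (C↔G).
p = 4/28 = 0.142857.
d = −0.75 · ln(1 − (4/3)·0.142857) = −0.75 · ln(0.809524) = −0.75 · (-0.211309) = 0.1585.

0.1585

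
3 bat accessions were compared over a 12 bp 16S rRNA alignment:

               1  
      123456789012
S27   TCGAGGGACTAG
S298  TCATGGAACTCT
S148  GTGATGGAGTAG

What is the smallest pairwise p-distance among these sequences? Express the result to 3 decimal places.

Pairwise Hamming distances:
  S27 vs S298: 5
  S27 vs S148: 4
  S298 vs S148: 9
The smallest is 4 mismatches, between S27 and S148; p = 4/12 = 0.333.

0.333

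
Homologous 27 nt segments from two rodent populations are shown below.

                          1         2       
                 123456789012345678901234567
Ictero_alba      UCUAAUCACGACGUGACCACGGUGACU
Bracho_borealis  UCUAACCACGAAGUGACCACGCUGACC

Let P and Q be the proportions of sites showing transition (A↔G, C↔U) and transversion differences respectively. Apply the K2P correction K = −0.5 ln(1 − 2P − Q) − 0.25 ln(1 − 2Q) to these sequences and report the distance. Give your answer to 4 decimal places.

0.1657

The sequences differ at positions 6 (U/C, transition), 12 (C/A, transversion), 22 (G/C, transversion), 27 (U/C, transition).
Of the 4 differences, 2 transitions and 2 transversions over 27 sites: P = 2/27 = 0.074074, Q = 2/27 = 0.074074.
d = −0.5·ln(0.777778) − 0.25·ln(0.851852) = −0.5·(-0.251314) − 0.25·(-0.160342) = 0.1657.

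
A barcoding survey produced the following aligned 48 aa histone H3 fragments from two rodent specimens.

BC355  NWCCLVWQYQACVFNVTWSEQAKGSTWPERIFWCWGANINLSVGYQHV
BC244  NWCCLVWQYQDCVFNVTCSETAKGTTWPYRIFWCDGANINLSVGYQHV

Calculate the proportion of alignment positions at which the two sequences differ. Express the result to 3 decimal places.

The sequences differ at positions 11 (A/D), 18 (W/C), 21 (Q/T), 25 (S/T), 29 (E/Y), 35 (W/D).
There are 6 differences over 48 sites, so p = 6/48 = 0.125.

0.125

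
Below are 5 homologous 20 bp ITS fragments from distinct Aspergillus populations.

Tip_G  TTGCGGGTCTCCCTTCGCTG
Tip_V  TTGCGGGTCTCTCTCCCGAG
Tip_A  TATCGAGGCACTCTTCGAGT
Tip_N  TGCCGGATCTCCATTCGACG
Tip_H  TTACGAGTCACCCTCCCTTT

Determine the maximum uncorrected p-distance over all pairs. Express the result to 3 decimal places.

Pairwise Hamming distances:
  Tip_G vs Tip_V: 5
  Tip_G vs Tip_A: 9
  Tip_G vs Tip_N: 6
  Tip_G vs Tip_H: 7
  Tip_V vs Tip_A: 10
  Tip_V vs Tip_N: 9
  Tip_V vs Tip_H: 7
  Tip_A vs Tip_N: 10
  Tip_A vs Tip_H: 8
  Tip_N vs Tip_H: 11
The largest is 11 mismatches, between Tip_N and Tip_H; p = 11/20 = 0.550.

0.550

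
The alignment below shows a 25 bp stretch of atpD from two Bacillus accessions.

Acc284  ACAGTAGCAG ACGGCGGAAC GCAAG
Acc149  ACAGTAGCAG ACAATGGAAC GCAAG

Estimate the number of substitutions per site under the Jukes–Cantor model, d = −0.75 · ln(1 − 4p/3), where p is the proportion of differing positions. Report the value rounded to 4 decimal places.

Mismatches occur at site 13 (G/A), site 14 (G/A), site 15 (C/T).
p = 3/25 = 0.120000.
d = −0.75 · ln(1 − (4/3)·0.120000) = −0.75 · ln(0.840000) = −0.75 · (-0.174353) = 0.1308.

0.1308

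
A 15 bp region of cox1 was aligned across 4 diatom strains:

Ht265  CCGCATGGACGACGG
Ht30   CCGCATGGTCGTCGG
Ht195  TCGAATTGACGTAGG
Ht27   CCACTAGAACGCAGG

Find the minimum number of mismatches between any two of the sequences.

2

Pairwise Hamming distances:
  Ht265 vs Ht30: 2
  Ht265 vs Ht195: 5
  Ht265 vs Ht27: 6
  Ht30 vs Ht195: 5
  Ht30 vs Ht27: 7
  Ht195 vs Ht27: 8
The smallest is 2, between Ht265 and Ht30.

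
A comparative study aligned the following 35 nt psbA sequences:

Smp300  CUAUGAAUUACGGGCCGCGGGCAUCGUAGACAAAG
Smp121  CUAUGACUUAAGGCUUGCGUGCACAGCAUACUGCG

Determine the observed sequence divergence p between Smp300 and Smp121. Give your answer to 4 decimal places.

The sequences differ at positions 7 (A/C), 11 (C/A), 14 (G/C), 15 (C/U), 16 (C/U), 20 (G/U), 24 (U/C), 25 (C/A), 27 (U/C), 29 (G/U), 32 (A/U), 33 (A/G), 34 (A/C).
There are 13 differences over 35 sites, so p = 13/35 = 0.3714.

0.3714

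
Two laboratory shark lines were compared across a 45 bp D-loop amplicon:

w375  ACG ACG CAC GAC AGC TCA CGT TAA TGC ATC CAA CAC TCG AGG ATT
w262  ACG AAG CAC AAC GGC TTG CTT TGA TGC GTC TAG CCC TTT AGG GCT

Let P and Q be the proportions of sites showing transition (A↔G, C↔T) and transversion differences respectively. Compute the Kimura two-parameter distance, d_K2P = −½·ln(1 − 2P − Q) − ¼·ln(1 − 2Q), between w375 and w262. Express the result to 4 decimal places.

0.4800

Mismatches occur at site 5 (C/A, transversion), site 10 (G/A, transition), site 13 (A/G, transition), site 17 (C/T, transition), site 18 (A/G, transition), site 20 (G/T, transversion), site 23 (A/G, transition), site 28 (A/G, transition), site 31 (C/T, transition), site 33 (A/G, transition), site 35 (A/C, transversion), site 38 (C/T, transition), site 39 (G/T, transversion), site 43 (A/G, transition), site 44 (T/C, transition).
Of the 15 differences, 11 transitions and 4 transversions over 45 sites: P = 11/45 = 0.244444, Q = 4/45 = 0.088889.
d = −0.5·ln(0.422223) − 0.25·ln(0.822222) = −0.5·(-0.862222) − 0.25·(-0.195745) = 0.4800.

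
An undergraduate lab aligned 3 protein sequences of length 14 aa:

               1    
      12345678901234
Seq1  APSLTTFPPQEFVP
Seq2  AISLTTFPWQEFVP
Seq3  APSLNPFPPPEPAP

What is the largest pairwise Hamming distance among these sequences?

Pairwise Hamming distances:
  Seq1 vs Seq2: 2
  Seq1 vs Seq3: 5
  Seq2 vs Seq3: 7
The largest is 7, between Seq2 and Seq3.

7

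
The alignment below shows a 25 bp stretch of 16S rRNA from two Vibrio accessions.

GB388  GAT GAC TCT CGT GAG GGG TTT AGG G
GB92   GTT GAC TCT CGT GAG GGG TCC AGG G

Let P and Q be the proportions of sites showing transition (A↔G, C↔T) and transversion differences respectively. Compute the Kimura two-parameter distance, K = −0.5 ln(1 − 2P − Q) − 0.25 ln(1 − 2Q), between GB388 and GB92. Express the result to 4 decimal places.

The sequences differ at positions 2 (A/T, transversion), 20 (T/C, transition), 21 (T/C, transition).
Of the 3 differences, 2 transitions and 1 transversion over 25 sites: P = 2/25 = 0.080000, Q = 1/25 = 0.040000.
d = −0.5·ln(0.800000) − 0.25·ln(0.920000) = −0.5·(-0.223144) − 0.25·(-0.083382) = 0.1324.

0.1324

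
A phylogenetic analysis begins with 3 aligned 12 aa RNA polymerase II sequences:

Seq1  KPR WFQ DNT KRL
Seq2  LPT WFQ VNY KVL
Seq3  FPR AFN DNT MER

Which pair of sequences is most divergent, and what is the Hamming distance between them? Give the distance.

9

Pairwise Hamming distances:
  Seq1 vs Seq2: 5
  Seq1 vs Seq3: 6
  Seq2 vs Seq3: 9
The largest is 9, between Seq2 and Seq3.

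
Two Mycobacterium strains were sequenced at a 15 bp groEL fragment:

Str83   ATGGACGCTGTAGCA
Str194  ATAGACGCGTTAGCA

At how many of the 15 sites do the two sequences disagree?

3

Differing sites — 3:G/A; 9:T/G; 10:G/T.
That gives 3 mismatches out of 15 aligned sites, so the Hamming distance is 3.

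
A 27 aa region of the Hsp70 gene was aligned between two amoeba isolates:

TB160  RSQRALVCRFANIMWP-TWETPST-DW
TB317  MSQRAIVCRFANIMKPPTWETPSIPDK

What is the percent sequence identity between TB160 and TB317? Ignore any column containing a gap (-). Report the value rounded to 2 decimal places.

80.00%

Excluding the 2 gap columns leaves 25 comparable sites.
Mismatches occur at site 1 (R/M), site 6 (L/I), site 15 (W/K), site 24 (T/I), site 27 (W/K).
20 of the 25 comparable sites match, so the percent identity is 20/25 × 100 = 80.00%.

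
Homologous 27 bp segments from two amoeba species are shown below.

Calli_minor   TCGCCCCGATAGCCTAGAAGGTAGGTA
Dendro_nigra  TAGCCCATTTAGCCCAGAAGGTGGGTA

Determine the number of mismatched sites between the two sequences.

Differing sites — 2:C/A; 7:C/A; 8:G/T; 9:A/T; 15:T/C; 23:A/G.
That gives 6 mismatches out of 27 aligned sites, so the Hamming distance is 6.

6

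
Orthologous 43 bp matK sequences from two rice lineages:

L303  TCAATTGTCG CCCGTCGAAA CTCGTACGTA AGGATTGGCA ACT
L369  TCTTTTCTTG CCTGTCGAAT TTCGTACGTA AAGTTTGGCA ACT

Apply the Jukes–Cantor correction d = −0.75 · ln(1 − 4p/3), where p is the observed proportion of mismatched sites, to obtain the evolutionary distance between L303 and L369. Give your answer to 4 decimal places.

Mismatches occur at site 3 (A→T), site 4 (A→T), site 7 (G→C), site 9 (C→T), site 13 (C→T), site 20 (A→T), site 21 (C→T), site 32 (G→A), site 34 (A→T).
p = 9/43 = 0.209302.
d = −0.75 · ln(1 − (4/3)·0.209302) = −0.75 · ln(0.720931) = −0.75 · (-0.327212) = 0.2454.

0.2454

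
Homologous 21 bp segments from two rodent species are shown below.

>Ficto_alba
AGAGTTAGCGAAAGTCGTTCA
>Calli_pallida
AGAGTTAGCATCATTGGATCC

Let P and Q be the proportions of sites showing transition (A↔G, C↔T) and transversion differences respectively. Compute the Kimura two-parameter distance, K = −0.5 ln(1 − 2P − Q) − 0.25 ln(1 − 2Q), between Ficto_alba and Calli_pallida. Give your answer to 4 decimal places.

0.4516

Differing sites — 10:G/A (Ti); 11:A/T (Tv); 12:A/C (Tv); 14:G/T (Tv); 16:C/G (Tv); 18:T/A (Tv); 21:A/C (Tv).
Of the 7 differences, 1 transition and 6 transversions over 21 sites: P = 1/21 = 0.047619, Q = 6/21 = 0.285714.
d = −0.5·ln(0.619048) − 0.25·ln(0.428572) = −0.5·(-0.479572) − 0.25·(-0.847297) = 0.4516.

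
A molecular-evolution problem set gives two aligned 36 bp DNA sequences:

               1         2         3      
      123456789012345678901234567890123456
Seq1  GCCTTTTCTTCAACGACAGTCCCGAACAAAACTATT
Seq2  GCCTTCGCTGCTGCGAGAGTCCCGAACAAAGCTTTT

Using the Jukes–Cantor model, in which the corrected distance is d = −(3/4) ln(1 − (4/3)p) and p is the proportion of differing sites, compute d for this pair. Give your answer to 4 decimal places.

0.2635

The sequences differ at positions 6 (T/C), 7 (T/G), 10 (T/G), 12 (A/T), 13 (A/G), 17 (C/G), 31 (A/G), 34 (A/T).
p = 8/36 = 0.222222.
d = −0.75 · ln(1 − (4/3)·0.222222) = −0.75 · ln(0.703704) = −0.75 · (-0.351397) = 0.2635.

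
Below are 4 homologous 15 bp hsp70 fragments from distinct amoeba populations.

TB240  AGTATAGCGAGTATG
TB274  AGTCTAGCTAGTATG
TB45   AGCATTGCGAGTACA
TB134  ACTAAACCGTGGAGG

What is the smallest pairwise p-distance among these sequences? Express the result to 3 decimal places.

Pairwise Hamming distances:
  TB240 vs TB274: 2
  TB240 vs TB45: 4
  TB240 vs TB134: 6
  TB274 vs TB45: 6
  TB274 vs TB134: 8
  TB45 vs TB134: 9
The smallest is 2 mismatches, between TB240 and TB274; p = 2/15 = 0.133.

0.133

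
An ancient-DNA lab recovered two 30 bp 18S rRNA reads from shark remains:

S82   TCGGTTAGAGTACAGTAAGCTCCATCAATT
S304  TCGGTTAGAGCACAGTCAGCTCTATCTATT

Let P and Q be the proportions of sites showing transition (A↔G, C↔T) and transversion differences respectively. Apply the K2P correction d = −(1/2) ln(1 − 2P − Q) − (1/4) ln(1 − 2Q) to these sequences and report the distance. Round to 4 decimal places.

0.1473

Differing sites — 11:T/C (Ti); 17:A/C (Tv); 23:C/T (Ti); 27:A/T (Tv).
Of the 4 differences, 2 transitions and 2 transversions over 30 sites: P = 2/30 = 0.066667, Q = 2/30 = 0.066667.
d = −0.5·ln(0.799999) − 0.25·ln(0.866666) = −0.5·(-0.223145) − 0.25·(-0.143102) = 0.1473.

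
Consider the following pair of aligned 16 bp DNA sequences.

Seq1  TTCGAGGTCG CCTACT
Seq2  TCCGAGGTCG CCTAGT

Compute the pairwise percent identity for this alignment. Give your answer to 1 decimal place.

The sequences differ at positions 2 (T/C), 15 (C/G).
14 of the 16 sites match, so the percent identity is 14/16 × 100 = 87.5%.

87.5%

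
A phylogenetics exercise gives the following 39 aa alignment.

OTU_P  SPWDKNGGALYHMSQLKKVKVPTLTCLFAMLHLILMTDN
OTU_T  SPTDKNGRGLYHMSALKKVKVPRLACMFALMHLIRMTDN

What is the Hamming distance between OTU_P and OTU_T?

Mismatches occur at site 3 (W/T), site 8 (G/R), site 9 (A/G), site 15 (Q/A), site 23 (T/R), site 25 (T/A), site 27 (L/M), site 30 (M/L), site 31 (L/M), site 35 (L/R).
That gives 10 mismatches out of 39 aligned sites, so the Hamming distance is 10.

10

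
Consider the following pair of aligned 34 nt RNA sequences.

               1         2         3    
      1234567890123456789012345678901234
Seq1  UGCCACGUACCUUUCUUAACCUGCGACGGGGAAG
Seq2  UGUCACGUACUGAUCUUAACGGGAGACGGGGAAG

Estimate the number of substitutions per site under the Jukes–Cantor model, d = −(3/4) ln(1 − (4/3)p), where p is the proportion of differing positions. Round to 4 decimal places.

0.2407

Differing sites — 3:C/U; 11:C/U; 12:U/G; 13:U/A; 21:C/G; 22:U/G; 24:C/A.
p = 7/34 = 0.205882.
d = −0.75 · ln(1 − (4/3)·0.205882) = −0.75 · ln(0.725491) = −0.75 · (-0.320907) = 0.2407.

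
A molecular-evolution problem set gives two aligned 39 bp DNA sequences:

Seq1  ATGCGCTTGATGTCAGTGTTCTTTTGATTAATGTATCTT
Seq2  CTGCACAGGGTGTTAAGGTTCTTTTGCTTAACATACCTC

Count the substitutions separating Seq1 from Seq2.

13

The sequences differ at positions 1 (A/C), 5 (G/A), 7 (T/A), 8 (T/G), 10 (A/G), 14 (C/T), 16 (G/A), 17 (T/G), 27 (A/C), 32 (T/C), 33 (G/A), 36 (T/C), 39 (T/C).
That gives 13 mismatches out of 39 aligned sites, so the Hamming distance is 13.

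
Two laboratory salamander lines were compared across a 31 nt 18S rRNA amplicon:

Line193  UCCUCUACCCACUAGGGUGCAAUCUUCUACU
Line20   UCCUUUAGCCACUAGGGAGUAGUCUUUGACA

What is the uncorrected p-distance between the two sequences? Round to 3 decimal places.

The sequences differ at positions 5 (C/U), 8 (C/G), 18 (U/A), 20 (C/U), 22 (A/G), 27 (C/U), 28 (U/G), 31 (U/A).
There are 8 differences over 31 sites, so p = 8/31 = 0.258.

0.258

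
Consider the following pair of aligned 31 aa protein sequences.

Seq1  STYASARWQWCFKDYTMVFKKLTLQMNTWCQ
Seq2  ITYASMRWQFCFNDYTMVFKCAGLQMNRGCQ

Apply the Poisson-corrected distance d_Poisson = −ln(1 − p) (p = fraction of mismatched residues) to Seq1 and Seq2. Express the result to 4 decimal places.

Mismatches occur at site 1 (S↔I), site 6 (A↔M), site 10 (W↔F), site 13 (K↔N), site 21 (K↔C), site 22 (L↔A), site 23 (T↔G), site 28 (T↔R), site 29 (W↔G).
p = 9/31 = 0.290323.
d = −ln(1 − 0.290323) = −ln(0.709677) = 0.3429.

0.3429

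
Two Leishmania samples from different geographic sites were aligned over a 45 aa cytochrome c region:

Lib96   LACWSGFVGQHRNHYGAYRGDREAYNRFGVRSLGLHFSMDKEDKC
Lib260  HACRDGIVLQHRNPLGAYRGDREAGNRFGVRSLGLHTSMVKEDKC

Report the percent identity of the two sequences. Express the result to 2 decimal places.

77.78%

Differing sites — 1:L/H; 4:W/R; 5:S/D; 7:F/I; 9:G/L; 14:H/P; 15:Y/L; 25:Y/G; 37:F/T; 40:D/V.
35 of the 45 sites match, so the percent identity is 35/45 × 100 = 77.78%.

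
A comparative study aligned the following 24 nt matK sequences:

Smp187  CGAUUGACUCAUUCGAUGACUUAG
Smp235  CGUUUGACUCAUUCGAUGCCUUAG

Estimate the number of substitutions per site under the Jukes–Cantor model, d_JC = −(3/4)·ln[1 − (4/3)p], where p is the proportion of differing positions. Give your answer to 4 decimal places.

Mismatches occur at site 3 (A→U), site 19 (A→C).
p = 2/24 = 0.083333.
d = −0.75 · ln(1 − (4/3)·0.083333) = −0.75 · ln(0.888889) = −0.75 · (-0.117783) = 0.0883.

0.0883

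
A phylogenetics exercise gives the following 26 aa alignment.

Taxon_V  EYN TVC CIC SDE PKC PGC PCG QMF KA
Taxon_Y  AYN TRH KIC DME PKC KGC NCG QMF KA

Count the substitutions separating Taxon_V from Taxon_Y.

Mismatches occur at site 1 (E→A), site 5 (V→R), site 6 (C→H), site 7 (C→K), site 10 (S→D), site 11 (D→M), site 16 (P→K), site 19 (P→N).
That gives 8 mismatches out of 26 aligned sites, so the Hamming distance is 8.

8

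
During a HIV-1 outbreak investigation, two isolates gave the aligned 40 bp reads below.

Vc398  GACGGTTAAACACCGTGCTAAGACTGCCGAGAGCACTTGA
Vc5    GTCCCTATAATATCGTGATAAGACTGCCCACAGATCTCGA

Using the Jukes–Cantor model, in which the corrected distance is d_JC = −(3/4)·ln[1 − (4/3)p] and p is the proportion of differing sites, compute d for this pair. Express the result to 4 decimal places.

0.4260

Mismatches occur at site 2 (A→T), site 4 (G→C), site 5 (G→C), site 7 (T→A), site 8 (A→T), site 11 (C→T), site 13 (C→T), site 18 (C→A), site 29 (G→C), site 31 (G→C), site 34 (C→A), site 35 (A→T), site 38 (T→C).
p = 13/40 = 0.325000.
d = −0.75 · ln(1 − (4/3)·0.325000) = −0.75 · ln(0.566667) = −0.75 · (-0.567983) = 0.4260.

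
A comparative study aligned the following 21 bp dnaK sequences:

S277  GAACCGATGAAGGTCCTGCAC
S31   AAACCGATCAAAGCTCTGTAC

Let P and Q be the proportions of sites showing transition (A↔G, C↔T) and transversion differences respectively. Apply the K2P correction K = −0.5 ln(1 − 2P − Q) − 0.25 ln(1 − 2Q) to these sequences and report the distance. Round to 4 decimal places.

Mismatches occur at site 1 (G→A, transition), site 9 (G→C, transversion), site 12 (G→A, transition), site 14 (T→C, transition), site 15 (C→T, transition), site 19 (C→T, transition).
Of the 6 differences, 5 transitions and 1 transversion over 21 sites: P = 5/21 = 0.238095, Q = 1/21 = 0.047619.
d = −0.5·ln(0.476191) − 0.25·ln(0.904762) = −0.5·(-0.741936) − 0.25·(-0.100083) = 0.3960.

0.3960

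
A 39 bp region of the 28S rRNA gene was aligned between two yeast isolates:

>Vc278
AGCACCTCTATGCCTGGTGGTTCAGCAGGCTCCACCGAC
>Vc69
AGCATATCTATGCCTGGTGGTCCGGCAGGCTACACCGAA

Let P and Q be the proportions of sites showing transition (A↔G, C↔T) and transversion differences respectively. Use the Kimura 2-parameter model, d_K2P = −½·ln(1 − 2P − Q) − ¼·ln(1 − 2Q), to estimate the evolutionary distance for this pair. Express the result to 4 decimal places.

0.1729

Mismatches occur at site 5 (C↔T, transition), site 6 (C↔A, transversion), site 22 (T↔C, transition), site 24 (A↔G, transition), site 32 (C↔A, transversion), site 39 (C↔A, transversion).
Of the 6 differences, 3 transitions and 3 transversions over 39 sites: P = 3/39 = 0.076923, Q = 3/39 = 0.076923.
d = −0.5·ln(0.769231) − 0.25·ln(0.846154) = −0.5·(-0.262364) − 0.25·(-0.167054) = 0.1729.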